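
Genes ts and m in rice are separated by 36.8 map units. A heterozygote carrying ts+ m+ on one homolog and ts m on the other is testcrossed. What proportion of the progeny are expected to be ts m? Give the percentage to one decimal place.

31.6%

A map distance of 36.8 map units corresponds to a recombination frequency of 0.368.
The F1 is ts+ m+ / ts m, so ts m is a parental gamete class with expected frequency (1 − r)/2 = 0.632/2 = 0.3160.
That is 0.3160 = 31.6% of the progeny.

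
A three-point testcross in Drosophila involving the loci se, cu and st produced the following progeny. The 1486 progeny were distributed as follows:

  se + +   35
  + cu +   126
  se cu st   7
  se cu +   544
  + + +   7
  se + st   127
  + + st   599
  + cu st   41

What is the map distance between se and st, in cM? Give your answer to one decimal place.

18.0 cM

The two most frequent reciprocal classes, se cu + and + + st, are the parental types, so the F1 was se cu + / + + st.
The two rarest classes, se cu st and + + +, are the double crossovers. Comparing them with the parentals, only the st allele has switched, so st is the middle locus and the order is cu – st – se.
Crossovers in the st–se interval produce the single-crossover classes + cu + and se + st (126 + 127 = 253) plus the double crossovers (14).
RF(st–se) = (253 + 14) / 1486 = 267/1486 = 0.1797 → 18.0 cM.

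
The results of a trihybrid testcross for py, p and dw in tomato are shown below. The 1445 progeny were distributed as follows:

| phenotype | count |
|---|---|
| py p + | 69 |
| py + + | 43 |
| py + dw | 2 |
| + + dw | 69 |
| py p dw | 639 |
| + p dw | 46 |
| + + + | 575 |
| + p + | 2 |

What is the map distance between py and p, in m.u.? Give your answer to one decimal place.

The two most frequent reciprocal classes, py p dw and + + +, are the parental types, so the F1 was py p dw / + + +.
The two rarest classes, py + dw and + p +, are the double crossovers. Comparing them with the parentals, only the p allele has switched, so p is the middle locus and the order is dw – p – py.
Crossovers in the p–py interval produce the single-crossover classes + p dw and py + + (46 + 43 = 89) plus the double crossovers (4).
RF(p–py) = (89 + 4) / 1445 = 93/1445 = 0.0644 → 6.4 m.u.

6.4 m.u.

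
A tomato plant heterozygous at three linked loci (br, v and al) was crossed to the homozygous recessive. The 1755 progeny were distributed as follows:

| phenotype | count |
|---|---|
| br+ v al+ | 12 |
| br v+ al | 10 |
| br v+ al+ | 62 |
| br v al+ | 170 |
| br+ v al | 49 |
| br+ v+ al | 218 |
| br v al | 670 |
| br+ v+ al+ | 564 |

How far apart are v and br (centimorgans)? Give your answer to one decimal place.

7.6 centimorgans

The two most frequent reciprocal classes, br+ v+ al+ and br v al, are the parental types, so the F1 was br+ v+ al+ / br v al.
The two rarest classes, br+ v al+ and br v+ al, are the double crossovers. Comparing them with the parentals, only the v allele has switched, so v is the middle locus and the order is al – v – br.
Crossovers in the v–br interval produce the single-crossover classes br v+ al+ and br+ v al (62 + 49 = 111) plus the double crossovers (22).
RF(v–br) = (111 + 22) / 1755 = 133/1755 = 0.0758 → 7.6 centimorgans.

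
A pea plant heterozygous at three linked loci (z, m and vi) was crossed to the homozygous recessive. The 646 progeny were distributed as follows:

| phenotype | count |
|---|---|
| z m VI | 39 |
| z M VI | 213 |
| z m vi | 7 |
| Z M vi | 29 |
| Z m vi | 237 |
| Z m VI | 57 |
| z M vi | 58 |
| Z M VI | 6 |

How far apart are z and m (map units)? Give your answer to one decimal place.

The two most frequent reciprocal classes, z M VI and Z m vi, are the parental types, so the F1 was z M VI / Z m vi.
The two rarest classes, Z M VI and z m vi, are the double crossovers. Comparing them with the parentals, only the z allele has switched, so z is the middle locus and the order is vi – z – m.
Crossovers in the z–m interval produce the single-crossover classes z m VI and Z M vi (39 + 29 = 68) plus the double crossovers (13).
RF(z–m) = (68 + 13) / 646 = 81/646 = 0.1254 → 12.5 map units.

12.5 map units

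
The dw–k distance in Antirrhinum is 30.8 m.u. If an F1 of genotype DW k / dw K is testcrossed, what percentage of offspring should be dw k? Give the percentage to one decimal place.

15.4%

A map distance of 30.8 m.u. corresponds to a recombination frequency of 0.308.
The F1 is DW k / dw K, so dw k is a recombinant gamete class with expected frequency r/2 = 0.308/2 = 0.1540.
That is 0.1540 = 15.4% of the progeny.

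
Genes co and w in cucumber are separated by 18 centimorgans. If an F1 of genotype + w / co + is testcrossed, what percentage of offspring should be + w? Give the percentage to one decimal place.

A map distance of 18 centimorgans corresponds to a recombination frequency of 0.180.
The F1 is + w / co +, so + w is a parental gamete class with expected frequency (1 − r)/2 = 0.820/2 = 0.4100.
That is 0.4100 = 41.0% of the progeny.

41.0%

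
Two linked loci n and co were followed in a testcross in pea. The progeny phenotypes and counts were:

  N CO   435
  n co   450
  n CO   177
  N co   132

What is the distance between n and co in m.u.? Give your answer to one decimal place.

The two most frequent classes, N CO (435) and n co (450), are the parental types, so the F1 was N CO / n co.
The recombinant classes are N co and n CO: 132 + 177 = 309.
Recombination frequency = 309/1194 = 0.2588 ≈ 25.9%, i.e. 25.9 m.u.

25.9 m.u.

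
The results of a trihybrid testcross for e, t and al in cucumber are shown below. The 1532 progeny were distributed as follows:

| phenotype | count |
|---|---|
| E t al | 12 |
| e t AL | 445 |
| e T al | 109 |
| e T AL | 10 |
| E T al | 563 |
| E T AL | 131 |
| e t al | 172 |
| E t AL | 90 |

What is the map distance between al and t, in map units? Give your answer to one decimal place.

21.2 map units

The two most frequent reciprocal classes, e t AL and E T al, are the parental types, so the F1 was e t AL / E T al.
The two rarest classes, e T AL and E t al, are the double crossovers. Comparing them with the parentals, only the t allele has switched, so t is the middle locus and the order is al – t – e.
Crossovers in the al–t interval produce the single-crossover classes e t al and E T AL (172 + 131 = 303) plus the double crossovers (22).
RF(al–t) = (303 + 22) / 1532 = 325/1532 = 0.2121 → 21.2 map units.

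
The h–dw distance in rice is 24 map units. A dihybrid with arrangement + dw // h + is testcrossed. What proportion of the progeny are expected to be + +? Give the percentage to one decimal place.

12.0%

A map distance of 24 map units corresponds to a recombination frequency of 0.240.
The F1 is + dw / h +, so + + is a recombinant gamete class with expected frequency r/2 = 0.240/2 = 0.1200.
That is 0.1200 = 12.0% of the progeny.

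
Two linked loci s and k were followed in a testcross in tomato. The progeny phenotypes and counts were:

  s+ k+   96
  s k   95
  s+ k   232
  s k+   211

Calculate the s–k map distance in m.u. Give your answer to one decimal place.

30.1 m.u.

The two most frequent classes, s+ k (232) and s k+ (211), are the parental types, so the F1 was s+ k / s k+.
The recombinant classes are s+ k+ and s k: 96 + 95 = 191.
Recombination frequency = 191/634 = 0.3013 ≈ 30.1%, i.e. 30.1 m.u.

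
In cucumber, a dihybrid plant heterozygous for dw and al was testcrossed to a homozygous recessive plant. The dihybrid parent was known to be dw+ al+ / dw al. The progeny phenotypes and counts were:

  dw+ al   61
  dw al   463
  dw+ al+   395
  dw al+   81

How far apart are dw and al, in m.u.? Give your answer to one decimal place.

The recombinant classes are dw+ al and dw al+: 61 + 81 = 142.
Recombination frequency = 142/1000 = 0.1420 ≈ 14.2%, i.e. 14.2 m.u.

14.2 m.u.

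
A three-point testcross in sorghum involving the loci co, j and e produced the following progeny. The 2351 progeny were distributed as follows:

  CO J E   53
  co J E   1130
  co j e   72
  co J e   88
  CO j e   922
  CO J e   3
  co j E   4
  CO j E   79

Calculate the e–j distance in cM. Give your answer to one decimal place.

7.4 cM

The two most frequent reciprocal classes, CO j e and co J E, are the parental types, so the F1 was CO j e / co J E.
The two rarest classes, CO J e and co j E, are the double crossovers. Comparing them with the parentals, only the j allele has switched, so j is the middle locus and the order is e – j – co.
Crossovers in the e–j interval produce the single-crossover classes CO j E and co J e (79 + 88 = 167) plus the double crossovers (7).
RF(e–j) = (167 + 7) / 2351 = 174/2351 = 0.0740 → 7.4 cM.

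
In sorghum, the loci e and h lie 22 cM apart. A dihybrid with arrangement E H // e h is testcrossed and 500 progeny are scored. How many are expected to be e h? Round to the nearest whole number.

195

A map distance of 22 cM corresponds to a recombination frequency of 0.220.
The F1 is E H / e h, so e h is a parental gamete class with expected frequency (1 − r)/2 = 0.780/2 = 0.3900.
Expected number = 0.3900 × 500 = 195.00 ≈ 195.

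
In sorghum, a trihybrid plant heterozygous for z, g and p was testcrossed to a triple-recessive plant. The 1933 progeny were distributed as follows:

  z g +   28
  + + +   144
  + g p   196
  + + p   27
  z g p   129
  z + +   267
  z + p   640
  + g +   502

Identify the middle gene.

The two most frequent reciprocal classes, z + p and + g +, are the parental types, so the F1 was z + p / + g +.
The two rarest classes, + + p and z g +, are the double crossovers. Comparing them with the parentals, only the z allele has switched, so z is the middle locus and the order is p – z – g.

z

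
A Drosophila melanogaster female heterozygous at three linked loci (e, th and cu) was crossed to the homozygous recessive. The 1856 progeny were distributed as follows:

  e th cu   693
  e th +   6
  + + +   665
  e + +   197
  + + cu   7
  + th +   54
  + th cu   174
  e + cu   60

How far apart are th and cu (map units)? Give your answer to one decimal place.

The two most frequent reciprocal classes, e th cu and + + +, are the parental types, so the F1 was e th cu / + + +.
The two rarest classes, e th + and + + cu, are the double crossovers. Comparing them with the parentals, only the cu allele has switched, so cu is the middle locus and the order is e – cu – th.
Crossovers in the cu–th interval produce the single-crossover classes e + cu and + th + (60 + 54 = 114) plus the double crossovers (13).
RF(cu–th) = (114 + 13) / 1856 = 127/1856 = 0.0684 → 6.8 map units.

6.8 map units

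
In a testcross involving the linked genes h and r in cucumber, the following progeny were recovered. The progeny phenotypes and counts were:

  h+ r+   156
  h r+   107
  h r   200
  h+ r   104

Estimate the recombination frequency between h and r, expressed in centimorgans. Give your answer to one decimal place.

The two most frequent classes, h+ r+ (156) and h r (200), are the parental types, so the F1 was h+ r+ / h r.
The recombinant classes are h+ r and h r+: 104 + 107 = 211.
Recombination frequency = 211/567 = 0.3721 ≈ 37.2%, i.e. 37.2 centimorgans.

37.2 centimorgans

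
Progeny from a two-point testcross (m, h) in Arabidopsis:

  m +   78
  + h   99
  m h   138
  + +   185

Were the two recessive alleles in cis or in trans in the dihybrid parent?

cis

The two most frequent classes are + + (185) and m h (138); these are the parental (non-recombinant) types.
So the F1 carried + + on one chromosome and m h on the other — the recessive alleles are on the same chromosome (cis / coupling).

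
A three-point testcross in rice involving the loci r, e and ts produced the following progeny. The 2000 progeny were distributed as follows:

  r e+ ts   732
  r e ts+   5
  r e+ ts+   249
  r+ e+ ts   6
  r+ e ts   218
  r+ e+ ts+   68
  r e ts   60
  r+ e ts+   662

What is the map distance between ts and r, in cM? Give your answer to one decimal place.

The two most frequent reciprocal classes, r+ e ts+ and r e+ ts, are the parental types, so the F1 was r+ e ts+ / r e+ ts.
The two rarest classes, r e ts+ and r+ e+ ts, are the double crossovers. Comparing them with the parentals, only the r allele has switched, so r is the middle locus and the order is ts – r – e.
Crossovers in the ts–r interval produce the single-crossover classes r+ e ts and r e+ ts+ (218 + 249 = 467) plus the double crossovers (11).
RF(ts–r) = (467 + 11) / 2000 = 478/2000 = 0.2390 → 23.9 cM.

23.9 cM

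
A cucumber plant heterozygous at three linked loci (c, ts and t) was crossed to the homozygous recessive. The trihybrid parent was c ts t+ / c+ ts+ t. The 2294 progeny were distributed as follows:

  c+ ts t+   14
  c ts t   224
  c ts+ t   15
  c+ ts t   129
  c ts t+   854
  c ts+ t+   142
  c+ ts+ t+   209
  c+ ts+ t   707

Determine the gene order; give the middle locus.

c

The two rarest classes, c+ ts t+ and c ts+ t, are the double crossovers. Comparing them with the parentals, only the c allele has switched, so c is the middle locus and the order is t – c – ts.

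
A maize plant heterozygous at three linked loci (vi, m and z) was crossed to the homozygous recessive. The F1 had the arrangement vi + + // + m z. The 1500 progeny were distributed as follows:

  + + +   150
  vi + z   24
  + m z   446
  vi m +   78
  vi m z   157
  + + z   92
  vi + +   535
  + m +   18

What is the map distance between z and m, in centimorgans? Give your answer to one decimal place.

14.1 centimorgans

The two rarest classes, vi + z and + m +, are the double crossovers. Comparing them with the parentals, only the z allele has switched, so z is the middle locus and the order is m – z – vi.
Crossovers in the m–z interval produce the single-crossover classes vi m + and + + z (78 + 92 = 170) plus the double crossovers (42).
RF(m–z) = (170 + 42) / 1500 = 212/1500 = 0.1413 → 14.1 centimorgans.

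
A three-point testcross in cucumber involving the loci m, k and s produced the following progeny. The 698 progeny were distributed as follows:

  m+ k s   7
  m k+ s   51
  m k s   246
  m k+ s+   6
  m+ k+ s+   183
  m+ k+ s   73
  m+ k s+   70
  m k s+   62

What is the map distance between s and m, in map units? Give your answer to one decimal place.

The two most frequent reciprocal classes, m k s and m+ k+ s+, are the parental types, so the F1 was m k s / m+ k+ s+.
The two rarest classes, m+ k s and m k+ s+, are the double crossovers. Comparing them with the parentals, only the m allele has switched, so m is the middle locus and the order is s – m – k.
Crossovers in the s–m interval produce the single-crossover classes m k s+ and m+ k+ s (62 + 73 = 135) plus the double crossovers (13).
RF(s–m) = (135 + 13) / 698 = 148/698 = 0.2120 → 21.2 map units.

21.2 map units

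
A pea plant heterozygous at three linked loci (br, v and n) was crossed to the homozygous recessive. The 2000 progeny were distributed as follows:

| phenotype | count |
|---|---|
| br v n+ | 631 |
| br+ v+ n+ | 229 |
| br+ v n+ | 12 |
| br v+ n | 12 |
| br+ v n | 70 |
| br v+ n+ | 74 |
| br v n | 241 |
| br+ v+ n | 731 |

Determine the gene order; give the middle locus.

br

The two most frequent reciprocal classes, br v n+ and br+ v+ n, are the parental types, so the F1 was br v n+ / br+ v+ n.
The two rarest classes, br+ v n+ and br v+ n, are the double crossovers. Comparing them with the parentals, only the br allele has switched, so br is the middle locus and the order is v – br – n.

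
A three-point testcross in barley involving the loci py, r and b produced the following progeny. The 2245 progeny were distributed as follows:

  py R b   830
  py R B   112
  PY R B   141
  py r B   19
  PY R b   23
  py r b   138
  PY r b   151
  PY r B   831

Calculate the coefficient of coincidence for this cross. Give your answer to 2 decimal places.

0.96

The two most frequent reciprocal classes, py R b and PY r B, are the parental types, so the F1 was py R b / PY r B.
The two rarest classes, PY R b and py r B, are the double crossovers. Comparing them with the parentals, only the py allele has switched, so py is the middle locus and the order is r – py – b.
r–py: (279 + 42)/2245 = 0.1430; py–b: (263 + 42)/2245 = 0.1359.
Expected DCO frequency = 0.1430 × 0.1359 ≈ 0.01943; observed = 42/2245 ≈ 0.01871.
Coefficient of coincidence = 0.01871/0.01943 ≈ 0.96.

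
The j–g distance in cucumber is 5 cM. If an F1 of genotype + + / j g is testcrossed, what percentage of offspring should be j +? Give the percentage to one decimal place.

2.5%

A map distance of 5 cM corresponds to a recombination frequency of 0.050.
The F1 is + + / j g, so j + is a recombinant gamete class with expected frequency r/2 = 0.050/2 = 0.0250.
That is 0.0250 = 2.5% of the progeny.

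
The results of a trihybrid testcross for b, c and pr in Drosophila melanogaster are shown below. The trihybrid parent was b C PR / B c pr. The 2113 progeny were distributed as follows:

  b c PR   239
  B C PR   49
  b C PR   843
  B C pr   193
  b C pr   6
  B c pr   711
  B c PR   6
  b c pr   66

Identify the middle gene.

pr

The two rarest classes, b C pr and B c PR, are the double crossovers. Comparing them with the parentals, only the pr allele has switched, so pr is the middle locus and the order is c – pr – b.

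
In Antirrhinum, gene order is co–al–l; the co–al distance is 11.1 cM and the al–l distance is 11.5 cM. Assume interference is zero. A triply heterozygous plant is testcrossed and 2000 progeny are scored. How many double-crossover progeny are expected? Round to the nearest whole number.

26

Map distances give recombination frequencies of 0.111 and 0.115 for the two intervals.
With no interference, expected double-crossover frequency = 0.111 × 0.115 = 0.01277.
Expected number = 0.01277 × 2000 = 25.53 ≈ 26.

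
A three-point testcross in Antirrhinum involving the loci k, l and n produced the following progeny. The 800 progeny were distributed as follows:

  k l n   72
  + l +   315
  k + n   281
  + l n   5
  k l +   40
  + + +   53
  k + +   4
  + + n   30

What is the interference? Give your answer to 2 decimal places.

0.32

The two most frequent reciprocal classes, + l + and k + n, are the parental types, so the F1 was + l + / k + n.
The two rarest classes, + l n and k + +, are the double crossovers. Comparing them with the parentals, only the n allele has switched, so n is the middle locus and the order is k – n – l.
k–n: (70 + 9)/800 = 0.0988; n–l: (125 + 9)/800 = 0.1675.
Expected DCO frequency = 0.0988 × 0.1675 ≈ 0.01655; observed = 9/800 ≈ 0.01125.
Coefficient of coincidence = 0.01125/0.01655 ≈ 0.68; interference = 1 − 0.68 = 0.32.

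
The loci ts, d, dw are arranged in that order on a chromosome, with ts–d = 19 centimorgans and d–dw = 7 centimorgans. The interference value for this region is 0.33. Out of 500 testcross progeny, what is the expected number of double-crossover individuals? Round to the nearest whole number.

Map distances give recombination frequencies of 0.190 and 0.070 for the two intervals.
With interference 0.33 (so coincidence = 0.67), expected double-crossover frequency = 0.190 × 0.070 × 0.67 = 0.00891.
Expected number = 0.00891 × 500 = 4.46 ≈ 4.

4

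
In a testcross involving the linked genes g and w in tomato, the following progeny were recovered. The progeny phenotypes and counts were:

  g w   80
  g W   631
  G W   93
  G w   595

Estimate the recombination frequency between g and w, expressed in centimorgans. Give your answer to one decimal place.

12.4 centimorgans

The two most frequent classes, G w (595) and g W (631), are the parental types, so the F1 was G w / g W.
The recombinant classes are G W and g w: 93 + 80 = 173.
Recombination frequency = 173/1399 = 0.1237 ≈ 12.4%, i.e. 12.4 centimorgans.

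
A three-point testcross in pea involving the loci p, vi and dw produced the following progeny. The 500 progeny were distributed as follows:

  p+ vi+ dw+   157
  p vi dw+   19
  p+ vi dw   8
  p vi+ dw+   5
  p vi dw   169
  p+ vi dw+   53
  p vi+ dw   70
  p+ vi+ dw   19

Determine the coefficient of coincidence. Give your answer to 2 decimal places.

0.94

The two most frequent reciprocal classes, p vi dw and p+ vi+ dw+, are the parental types, so the F1 was p vi dw / p+ vi+ dw+.
The two rarest classes, p+ vi dw and p vi+ dw+, are the double crossovers. Comparing them with the parentals, only the p allele has switched, so p is the middle locus and the order is dw – p – vi.
dw–p: (38 + 13)/500 = 0.1020; p–vi: (123 + 13)/500 = 0.2720.
Expected DCO frequency = 0.1020 × 0.2720 ≈ 0.02774; observed = 13/500 ≈ 0.02600.
Coefficient of coincidence = 0.02600/0.02774 ≈ 0.94.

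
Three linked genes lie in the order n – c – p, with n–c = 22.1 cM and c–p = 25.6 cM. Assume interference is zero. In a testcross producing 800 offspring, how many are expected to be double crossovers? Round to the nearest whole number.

45

Map distances give recombination frequencies of 0.221 and 0.256 for the two intervals.
With no interference, expected double-crossover frequency = 0.221 × 0.256 = 0.05658.
Expected number = 0.05658 × 800 = 45.26 ≈ 45.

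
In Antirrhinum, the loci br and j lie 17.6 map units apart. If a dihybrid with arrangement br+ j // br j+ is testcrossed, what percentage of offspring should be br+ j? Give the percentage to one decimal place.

41.2%

A map distance of 17.6 map units corresponds to a recombination frequency of 0.176.
The F1 is br+ j / br j+, so br+ j is a parental gamete class with expected frequency (1 − r)/2 = 0.824/2 = 0.4120.
That is 0.4120 = 41.2% of the progeny.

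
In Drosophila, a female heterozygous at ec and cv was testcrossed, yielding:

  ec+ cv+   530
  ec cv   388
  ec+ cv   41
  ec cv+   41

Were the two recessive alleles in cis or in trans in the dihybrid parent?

cis

The two most frequent classes are ec+ cv+ (530) and ec cv (388); these are the parental (non-recombinant) types.
So the F1 carried ec+ cv+ on one chromosome and ec cv on the other — the recessive alleles are on the same chromosome (cis / coupling).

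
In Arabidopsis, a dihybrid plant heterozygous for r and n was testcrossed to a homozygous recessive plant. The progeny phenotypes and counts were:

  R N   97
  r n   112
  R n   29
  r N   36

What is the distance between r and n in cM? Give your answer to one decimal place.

The two most frequent classes, R N (97) and r n (112), are the parental types, so the F1 was R N / r n.
The recombinant classes are R n and r N: 29 + 36 = 65.
Recombination frequency = 65/274 = 0.2372 ≈ 23.7%, i.e. 23.7 cM.

23.7 cM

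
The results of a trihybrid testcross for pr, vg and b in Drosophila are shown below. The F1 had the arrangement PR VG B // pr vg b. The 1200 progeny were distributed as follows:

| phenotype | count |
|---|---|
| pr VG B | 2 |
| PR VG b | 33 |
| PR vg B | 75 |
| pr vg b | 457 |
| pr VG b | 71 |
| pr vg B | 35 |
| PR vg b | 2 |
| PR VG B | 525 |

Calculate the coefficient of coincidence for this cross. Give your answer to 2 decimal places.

The two rarest classes, pr VG B and PR vg b, are the double crossovers. Comparing them with the parentals, only the pr allele has switched, so pr is the middle locus and the order is vg – pr – b.
vg–pr: (146 + 4)/1200 = 0.1250; pr–b: (68 + 4)/1200 = 0.0600.
Expected DCO frequency = 0.1250 × 0.0600 ≈ 0.00750; observed = 4/1200 ≈ 0.00333.
Coefficient of coincidence = 0.00333/0.00750 ≈ 0.44.

0.44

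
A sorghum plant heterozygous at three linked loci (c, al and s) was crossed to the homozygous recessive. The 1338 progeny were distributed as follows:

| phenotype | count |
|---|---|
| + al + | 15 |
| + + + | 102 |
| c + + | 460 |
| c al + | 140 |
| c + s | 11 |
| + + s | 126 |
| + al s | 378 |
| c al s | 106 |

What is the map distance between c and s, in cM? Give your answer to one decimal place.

17.5 cM

The two most frequent reciprocal classes, c + + and + al s, are the parental types, so the F1 was c + + / + al s.
The two rarest classes, c + s and + al +, are the double crossovers. Comparing them with the parentals, only the s allele has switched, so s is the middle locus and the order is c – s – al.
Crossovers in the c–s interval produce the single-crossover classes + + + and c al s (102 + 106 = 208) plus the double crossovers (26).
RF(c–s) = (208 + 26) / 1338 = 234/1338 = 0.1749 → 17.5 cM.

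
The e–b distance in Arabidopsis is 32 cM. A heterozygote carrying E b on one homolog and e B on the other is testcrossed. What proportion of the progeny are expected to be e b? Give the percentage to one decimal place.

A map distance of 32 cM corresponds to a recombination frequency of 0.320.
The F1 is E b / e B, so e b is a recombinant gamete class with expected frequency r/2 = 0.320/2 = 0.1600.
That is 0.1600 = 16.0% of the progeny.

16.0%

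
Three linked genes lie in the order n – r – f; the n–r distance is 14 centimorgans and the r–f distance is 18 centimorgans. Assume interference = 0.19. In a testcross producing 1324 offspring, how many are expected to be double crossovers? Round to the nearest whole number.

Map distances give recombination frequencies of 0.140 and 0.180 for the two intervals.
With interference 0.19 (so coincidence = 0.81), expected double-crossover frequency = 0.140 × 0.180 × 0.81 = 0.02041.
Expected number = 0.02041 × 1324 = 27.03 ≈ 27.

27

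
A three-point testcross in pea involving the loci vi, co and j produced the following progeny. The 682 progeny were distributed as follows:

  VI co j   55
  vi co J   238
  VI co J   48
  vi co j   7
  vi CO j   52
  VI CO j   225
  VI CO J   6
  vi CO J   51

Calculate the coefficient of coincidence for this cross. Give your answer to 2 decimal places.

The two most frequent reciprocal classes, VI CO j and vi co J, are the parental types, so the F1 was VI CO j / vi co J.
The two rarest classes, VI CO J and vi co j, are the double crossovers. Comparing them with the parentals, only the j allele has switched, so j is the middle locus and the order is co – j – vi.
co–j: (106 + 13)/682 = 0.1745; j–vi: (100 + 13)/682 = 0.1657.
Expected DCO frequency = 0.1745 × 0.1657 ≈ 0.02891; observed = 13/682 ≈ 0.01906.
Coefficient of coincidence = 0.01906/0.02891 ≈ 0.66.

0.66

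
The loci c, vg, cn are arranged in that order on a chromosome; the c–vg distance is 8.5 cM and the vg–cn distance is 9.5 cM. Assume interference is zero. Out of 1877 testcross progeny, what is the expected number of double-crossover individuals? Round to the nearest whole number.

15

Map distances give recombination frequencies of 0.085 and 0.095 for the two intervals.
With no interference, expected double-crossover frequency = 0.085 × 0.095 = 0.00808.
Expected number = 0.00808 × 1877 = 15.16 ≈ 15.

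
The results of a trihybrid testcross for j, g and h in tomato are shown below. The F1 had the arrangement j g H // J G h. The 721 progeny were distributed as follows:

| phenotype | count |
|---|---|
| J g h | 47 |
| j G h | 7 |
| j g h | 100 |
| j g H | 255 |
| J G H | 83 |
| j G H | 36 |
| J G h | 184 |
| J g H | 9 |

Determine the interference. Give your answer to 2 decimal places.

0.41

The two rarest classes, J g H and j G h, are the double crossovers. Comparing them with the parentals, only the j allele has switched, so j is the middle locus and the order is h – j – g.
h–j: (183 + 16)/721 = 0.2760; j–g: (83 + 16)/721 = 0.1373.
Expected DCO frequency = 0.2760 × 0.1373 ≈ 0.03789; observed = 16/721 ≈ 0.02219.
Coefficient of coincidence = 0.02219/0.03789 ≈ 0.59; interference = 1 − 0.59 = 0.41.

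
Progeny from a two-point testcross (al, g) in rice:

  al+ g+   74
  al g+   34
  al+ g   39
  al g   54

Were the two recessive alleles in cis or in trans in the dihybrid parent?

The two most frequent classes are al+ g+ (74) and al g (54); these are the parental (non-recombinant) types.
So the F1 carried al+ g+ on one chromosome and al g on the other — the recessive alleles are on the same chromosome (cis / coupling).

cis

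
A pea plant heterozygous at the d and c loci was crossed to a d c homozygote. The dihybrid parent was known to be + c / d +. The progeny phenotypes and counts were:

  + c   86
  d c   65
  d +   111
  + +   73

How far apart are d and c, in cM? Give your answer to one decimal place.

41.2 cM

The recombinant classes are + + and d c: 73 + 65 = 138.
Recombination frequency = 138/335 = 0.4119 ≈ 41.2%, i.e. 41.2 cM.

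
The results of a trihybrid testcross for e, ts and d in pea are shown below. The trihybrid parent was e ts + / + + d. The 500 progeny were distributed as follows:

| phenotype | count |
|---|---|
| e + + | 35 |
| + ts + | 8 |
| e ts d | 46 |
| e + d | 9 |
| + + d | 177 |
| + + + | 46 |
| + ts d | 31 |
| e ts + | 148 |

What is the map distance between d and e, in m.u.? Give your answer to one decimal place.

21.8 m.u.

The two rarest classes, + ts + and e + d, are the double crossovers. Comparing them with the parentals, only the e allele has switched, so e is the middle locus and the order is d – e – ts.
Crossovers in the d–e interval produce the single-crossover classes e ts d and + + + (46 + 46 = 92) plus the double crossovers (17).
RF(d–e) = (92 + 17) / 500 = 109/500 = 0.2180 → 21.8 m.u.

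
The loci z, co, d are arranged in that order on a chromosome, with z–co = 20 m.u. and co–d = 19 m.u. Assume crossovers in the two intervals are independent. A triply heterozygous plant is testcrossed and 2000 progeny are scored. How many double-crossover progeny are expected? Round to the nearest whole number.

76

Map distances give recombination frequencies of 0.200 and 0.190 for the two intervals.
With no interference, expected double-crossover frequency = 0.200 × 0.190 = 0.03800.
Expected number = 0.03800 × 2000 = 76.00 ≈ 76.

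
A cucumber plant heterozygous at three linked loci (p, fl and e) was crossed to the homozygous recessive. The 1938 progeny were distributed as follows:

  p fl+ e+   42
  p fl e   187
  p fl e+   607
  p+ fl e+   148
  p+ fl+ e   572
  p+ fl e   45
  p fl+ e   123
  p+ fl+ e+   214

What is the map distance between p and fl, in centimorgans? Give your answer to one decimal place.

The two most frequent reciprocal classes, p+ fl+ e and p fl e+, are the parental types, so the F1 was p+ fl+ e / p fl e+.
The two rarest classes, p+ fl e and p fl+ e+, are the double crossovers. Comparing them with the parentals, only the fl allele has switched, so fl is the middle locus and the order is p – fl – e.
Crossovers in the p–fl interval produce the single-crossover classes p fl+ e and p+ fl e+ (123 + 148 = 271) plus the double crossovers (87).
RF(p–fl) = (271 + 87) / 1938 = 358/1938 = 0.1847 → 18.5 centimorgans.

18.5 centimorgans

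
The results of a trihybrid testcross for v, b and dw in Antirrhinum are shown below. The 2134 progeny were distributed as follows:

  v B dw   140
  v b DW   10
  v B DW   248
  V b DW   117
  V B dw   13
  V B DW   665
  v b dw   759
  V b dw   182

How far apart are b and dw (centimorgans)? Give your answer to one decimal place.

13.1 centimorgans

The two most frequent reciprocal classes, v b dw and V B DW, are the parental types, so the F1 was v b dw / V B DW.
The two rarest classes, v b DW and V B dw, are the double crossovers. Comparing them with the parentals, only the dw allele has switched, so dw is the middle locus and the order is b – dw – v.
Crossovers in the b–dw interval produce the single-crossover classes v B dw and V b DW (140 + 117 = 257) plus the double crossovers (23).
RF(b–dw) = (257 + 23) / 2134 = 280/2134 = 0.1312 → 13.1 centimorgans.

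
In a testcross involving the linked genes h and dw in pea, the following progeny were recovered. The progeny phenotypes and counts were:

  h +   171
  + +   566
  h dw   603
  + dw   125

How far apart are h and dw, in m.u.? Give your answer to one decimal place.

The two most frequent classes, + + (566) and h dw (603), are the parental types, so the F1 was + + / h dw.
The recombinant classes are + dw and h +: 125 + 171 = 296.
Recombination frequency = 296/1465 = 0.2020 ≈ 20.2%, i.e. 20.2 m.u.

20.2 m.u.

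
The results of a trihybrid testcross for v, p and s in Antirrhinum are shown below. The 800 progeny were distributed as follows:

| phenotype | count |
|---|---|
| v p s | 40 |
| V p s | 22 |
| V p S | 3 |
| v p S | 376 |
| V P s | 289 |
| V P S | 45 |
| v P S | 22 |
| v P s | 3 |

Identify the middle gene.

The two most frequent reciprocal classes, v p S and V P s, are the parental types, so the F1 was v p S / V P s.
The two rarest classes, V p S and v P s, are the double crossovers. Comparing them with the parentals, only the v allele has switched, so v is the middle locus and the order is s – v – p.

v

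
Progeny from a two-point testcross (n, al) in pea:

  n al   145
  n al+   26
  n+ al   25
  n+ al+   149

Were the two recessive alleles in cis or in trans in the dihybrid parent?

The two most frequent classes are n+ al+ (149) and n al (145); these are the parental (non-recombinant) types.
So the F1 carried n+ al+ on one chromosome and n al on the other — the recessive alleles are on the same chromosome (cis / coupling).

cis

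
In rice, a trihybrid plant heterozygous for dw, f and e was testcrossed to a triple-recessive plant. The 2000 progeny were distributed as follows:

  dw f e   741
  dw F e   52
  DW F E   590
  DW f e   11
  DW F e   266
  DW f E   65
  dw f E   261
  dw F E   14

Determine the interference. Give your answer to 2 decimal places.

The two most frequent reciprocal classes, dw f e and DW F E, are the parental types, so the F1 was dw f e / DW F E.
The two rarest classes, DW f e and dw F E, are the double crossovers. Comparing them with the parentals, only the dw allele has switched, so dw is the middle locus and the order is e – dw – f.
e–dw: (527 + 25)/2000 = 0.2760; dw–f: (117 + 25)/2000 = 0.0710.
Expected DCO frequency = 0.2760 × 0.0710 ≈ 0.01960; observed = 25/2000 ≈ 0.01250.
Coefficient of coincidence = 0.01250/0.01960 ≈ 0.64; interference = 1 − 0.64 = 0.36.

0.36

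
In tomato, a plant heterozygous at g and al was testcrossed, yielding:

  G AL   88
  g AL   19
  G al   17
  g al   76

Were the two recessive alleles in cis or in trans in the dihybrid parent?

The two most frequent classes are G AL (88) and g al (76); these are the parental (non-recombinant) types.
So the F1 carried G AL on one chromosome and g al on the other — the recessive alleles are on the same chromosome (cis / coupling).

cis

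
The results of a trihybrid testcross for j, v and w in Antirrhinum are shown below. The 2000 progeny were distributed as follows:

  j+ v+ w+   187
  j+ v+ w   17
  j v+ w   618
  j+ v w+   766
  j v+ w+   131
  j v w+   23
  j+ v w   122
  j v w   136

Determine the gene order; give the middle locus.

j

The two most frequent reciprocal classes, j+ v w+ and j v+ w, are the parental types, so the F1 was j+ v w+ / j v+ w.
The two rarest classes, j v w+ and j+ v+ w, are the double crossovers. Comparing them with the parentals, only the j allele has switched, so j is the middle locus and the order is w – j – v.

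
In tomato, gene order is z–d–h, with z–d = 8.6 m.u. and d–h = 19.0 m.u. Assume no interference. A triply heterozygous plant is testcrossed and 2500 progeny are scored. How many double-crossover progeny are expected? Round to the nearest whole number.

Map distances give recombination frequencies of 0.086 and 0.190 for the two intervals.
With no interference, expected double-crossover frequency = 0.086 × 0.190 = 0.01634.
Expected number = 0.01634 × 2500 = 40.85 ≈ 41.

41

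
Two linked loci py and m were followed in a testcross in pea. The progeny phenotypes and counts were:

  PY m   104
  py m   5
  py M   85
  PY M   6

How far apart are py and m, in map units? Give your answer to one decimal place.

5.5 map units

The two most frequent classes, PY m (104) and py M (85), are the parental types, so the F1 was PY m / py M.
The recombinant classes are PY M and py m: 6 + 5 = 11.
Recombination frequency = 11/200 = 0.0550 ≈ 5.5%, i.e. 5.5 map units.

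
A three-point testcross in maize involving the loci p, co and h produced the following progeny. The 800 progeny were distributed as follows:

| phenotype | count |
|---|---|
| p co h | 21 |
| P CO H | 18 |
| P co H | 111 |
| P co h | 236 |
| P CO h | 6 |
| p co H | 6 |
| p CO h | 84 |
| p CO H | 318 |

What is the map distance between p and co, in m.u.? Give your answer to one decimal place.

The two most frequent reciprocal classes, P co h and p CO H, are the parental types, so the F1 was P co h / p CO H.
The two rarest classes, P CO h and p co H, are the double crossovers. Comparing them with the parentals, only the co allele has switched, so co is the middle locus and the order is h – co – p.
Crossovers in the co–p interval produce the single-crossover classes p co h and P CO H (21 + 18 = 39) plus the double crossovers (12).
RF(co–p) = (39 + 12) / 800 = 51/800 = 0.0638 → 6.4 m.u.

6.4 m.u.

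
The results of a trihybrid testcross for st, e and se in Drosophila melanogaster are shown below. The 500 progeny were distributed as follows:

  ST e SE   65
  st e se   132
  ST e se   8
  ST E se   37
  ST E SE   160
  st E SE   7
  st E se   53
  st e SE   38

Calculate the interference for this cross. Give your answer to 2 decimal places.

The two most frequent reciprocal classes, st e se and ST E SE, are the parental types, so the F1 was st e se / ST E SE.
The two rarest classes, ST e se and st E SE, are the double crossovers. Comparing them with the parentals, only the st allele has switched, so st is the middle locus and the order is se – st – e.
se–st: (75 + 15)/500 = 0.1800; st–e: (118 + 15)/500 = 0.2660.
Expected DCO frequency = 0.1800 × 0.2660 ≈ 0.04788; observed = 15/500 ≈ 0.03000.
Coefficient of coincidence = 0.03000/0.04788 ≈ 0.63; interference = 1 − 0.63 = 0.37.

0.37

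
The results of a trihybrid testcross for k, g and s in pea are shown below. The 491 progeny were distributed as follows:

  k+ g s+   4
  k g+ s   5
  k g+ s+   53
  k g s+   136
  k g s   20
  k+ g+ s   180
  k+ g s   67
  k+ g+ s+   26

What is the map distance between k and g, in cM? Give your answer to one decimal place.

The two most frequent reciprocal classes, k g s+ and k+ g+ s, are the parental types, so the F1 was k g s+ / k+ g+ s.
The two rarest classes, k+ g s+ and k g+ s, are the double crossovers. Comparing them with the parentals, only the k allele has switched, so k is the middle locus and the order is s – k – g.
Crossovers in the k–g interval produce the single-crossover classes k g+ s+ and k+ g s (53 + 67 = 120) plus the double crossovers (9).
RF(k–g) = (120 + 9) / 491 = 129/491 = 0.2627 → 26.3 cM.

26.3 cM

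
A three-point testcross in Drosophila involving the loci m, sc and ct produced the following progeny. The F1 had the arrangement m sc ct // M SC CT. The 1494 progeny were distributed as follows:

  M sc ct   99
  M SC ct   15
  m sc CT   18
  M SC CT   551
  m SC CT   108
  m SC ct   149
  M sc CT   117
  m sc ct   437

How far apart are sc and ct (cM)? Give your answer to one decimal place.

The two rarest classes, m sc CT and M SC ct, are the double crossovers. Comparing them with the parentals, only the ct allele has switched, so ct is the middle locus and the order is m – ct – sc.
Crossovers in the ct–sc interval produce the single-crossover classes m SC ct and M sc CT (149 + 117 = 266) plus the double crossovers (33).
RF(ct–sc) = (266 + 33) / 1494 = 299/1494 = 0.2001 → 20.0 cM.

20.0 cM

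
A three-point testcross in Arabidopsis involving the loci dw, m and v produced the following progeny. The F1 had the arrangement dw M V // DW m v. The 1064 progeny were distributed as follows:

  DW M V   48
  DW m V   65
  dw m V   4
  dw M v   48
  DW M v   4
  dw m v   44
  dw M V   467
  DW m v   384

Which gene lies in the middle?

m

The two rarest classes, dw m V and DW M v, are the double crossovers. Comparing them with the parentals, only the m allele has switched, so m is the middle locus and the order is v – m – dw.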